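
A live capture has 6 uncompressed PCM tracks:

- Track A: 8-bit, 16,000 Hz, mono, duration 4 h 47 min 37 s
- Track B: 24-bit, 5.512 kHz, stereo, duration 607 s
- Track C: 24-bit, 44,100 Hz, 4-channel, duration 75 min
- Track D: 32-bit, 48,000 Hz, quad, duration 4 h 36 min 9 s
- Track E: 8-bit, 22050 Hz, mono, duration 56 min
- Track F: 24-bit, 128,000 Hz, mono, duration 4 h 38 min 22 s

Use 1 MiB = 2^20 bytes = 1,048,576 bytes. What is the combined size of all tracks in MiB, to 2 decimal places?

Track A: 4 h 47 min 37 s = 17,257 s; 16,000 × 17,257 × 1 × 1 = 276,112,000 bytes.
Track B: 5,512 × 607 × 3 × 2 = 20,074,704 bytes.
Track C: 75 min = 4,500 s; 44,100 × 4,500 × 3 × 4 = 2,381,400,000 bytes.
Track D: 4 h 36 min 9 s = 16,569 s; 48,000 × 16,569 × 4 × 4 = 12,724,992,000 bytes.
Track E: 56 min = 3,360 s; 22,050 × 3,360 × 1 × 1 = 74,088,000 bytes.
Track F: 4 h 38 min 22 s = 16,702 s; 128,000 × 16,702 × 3 × 1 = 6,413,568,000 bytes.
Total = 21,890,234,704 bytes = 20876.15 MiB.

20876.15 MiB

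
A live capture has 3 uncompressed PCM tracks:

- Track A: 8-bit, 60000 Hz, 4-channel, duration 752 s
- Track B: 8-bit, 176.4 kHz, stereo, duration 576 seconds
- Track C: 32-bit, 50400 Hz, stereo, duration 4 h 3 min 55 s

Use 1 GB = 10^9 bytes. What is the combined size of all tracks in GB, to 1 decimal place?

6.3 GB

Track A: 60,000 × 752 × 1 × 4 = 180,480,000 bytes.
Track B: 176,400 × 576 × 1 × 2 = 203,212,800 bytes.
Track C: 4 h 3 min 55 s = 14,635 s; 50,400 × 14,635 × 4 × 2 = 5,900,832,000 bytes.
Total = 6,284,524,800 bytes = 6.3 GB.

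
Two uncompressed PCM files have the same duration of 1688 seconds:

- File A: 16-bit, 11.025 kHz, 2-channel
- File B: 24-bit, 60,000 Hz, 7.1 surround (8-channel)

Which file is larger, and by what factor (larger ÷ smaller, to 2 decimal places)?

File B, by a factor of 32.65

File A: 11,025 × 2 × 2 = 44,100 bytes/s.
File B: 60,000 × 3 × 8 = 1,440,000 bytes/s.
File B is larger; ratio = 2,430,720,000 / 74,440,800 = 32.65.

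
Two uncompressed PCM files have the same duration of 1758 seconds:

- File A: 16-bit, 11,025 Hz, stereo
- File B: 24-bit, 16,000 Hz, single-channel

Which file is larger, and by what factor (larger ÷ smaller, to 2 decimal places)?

File B, by a factor of 1.09

File A: 11,025 × 2 × 2 = 44,100 bytes/s.
File B: 16,000 × 3 × 1 = 48,000 bytes/s.
File B is larger; ratio = 84,384,000 / 77,527,800 = 1.09.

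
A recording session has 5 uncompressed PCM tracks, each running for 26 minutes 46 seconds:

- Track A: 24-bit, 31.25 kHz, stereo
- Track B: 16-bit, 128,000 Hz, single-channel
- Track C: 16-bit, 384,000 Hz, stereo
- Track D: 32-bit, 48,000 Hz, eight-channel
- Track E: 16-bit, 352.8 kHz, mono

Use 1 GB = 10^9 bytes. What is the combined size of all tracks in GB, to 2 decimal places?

6.78 GB

26 minutes 46 seconds = 1,606 s.
Track A: 31,250 × 1,606 × 3 × 2 = 301,125,000 bytes.
Track B: 128,000 × 1,606 × 2 × 1 = 411,136,000 bytes.
Track C: 384,000 × 1,606 × 2 × 2 = 2,466,816,000 bytes.
Track D: 48,000 × 1,606 × 4 × 8 = 2,466,816,000 bytes.
Track E: 352,800 × 1,606 × 2 × 1 = 1,133,193,600 bytes.
Total = 6,779,086,600 bytes = 6.78 GB.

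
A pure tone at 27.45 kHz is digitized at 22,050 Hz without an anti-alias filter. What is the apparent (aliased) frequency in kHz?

Nyquist = 22,050/2 = 11,025 Hz; 27,450 Hz exceeds it.
Alias = |27,450 − 1×22,050| = |27,450 − 22,050| = 5,400 Hz = 5.4 kHz.

5.4 kHz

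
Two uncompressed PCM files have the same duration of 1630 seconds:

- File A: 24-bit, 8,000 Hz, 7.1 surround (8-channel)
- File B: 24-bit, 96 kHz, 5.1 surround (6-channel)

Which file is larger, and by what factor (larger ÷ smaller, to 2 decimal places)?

File B, by a factor of 9.00

File A: 8,000 × 3 × 8 = 192,000 bytes/s.
File B: 96,000 × 3 × 6 = 1,728,000 bytes/s.
File B is larger; ratio = 2,816,640,000 / 312,960,000 = 9.00.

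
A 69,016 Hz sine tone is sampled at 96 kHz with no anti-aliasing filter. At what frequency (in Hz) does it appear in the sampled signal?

26,984 Hz

Nyquist = 96,000/2 = 48,000 Hz; 69,016 Hz exceeds it.
Alias = |69,016 − 1×96,000| = |69,016 − 96,000| = 26,984 Hz.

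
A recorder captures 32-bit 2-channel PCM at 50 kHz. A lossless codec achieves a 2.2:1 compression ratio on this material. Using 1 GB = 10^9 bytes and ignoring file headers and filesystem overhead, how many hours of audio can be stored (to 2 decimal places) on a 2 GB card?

Uncompressed byte rate = 50,000 × 4 × 2 = 400,000 bytes/s.
After 2.2:1 compression, effective rate ≈ 181818.18 bytes/s.
Capacity = 2 × 1,000,000,000 = 2,000,000,000 bytes.
2,000,000,000 / effective rate ≈ 11000 s → 3.06 hours.

3.06 hours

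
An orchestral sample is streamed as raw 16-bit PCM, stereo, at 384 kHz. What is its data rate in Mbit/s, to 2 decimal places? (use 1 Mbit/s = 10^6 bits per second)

12.29 Mbit/s

Bit rate = 384,000 × 16 × 2 = 12,288,000 bits/s.
= 12.29 Mbit/s.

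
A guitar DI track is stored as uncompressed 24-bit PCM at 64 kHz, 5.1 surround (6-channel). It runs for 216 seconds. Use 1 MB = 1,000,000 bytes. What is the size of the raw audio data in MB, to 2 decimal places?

Bytes = 64,000 samples/s × 216 s × 3 bytes/sample × 6 ch = 248,832,000 bytes.
248,832,000 / 1,000,000 = 248.83 MB.

248.83 MB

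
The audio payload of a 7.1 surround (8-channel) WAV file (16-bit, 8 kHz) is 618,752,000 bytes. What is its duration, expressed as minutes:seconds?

Byte rate = 8,000 × 2 × 8 = 128,000 bytes/s.
Duration = 618,752,000 / 128,000 = 4,834 s.
4,834 s = 80:34.

80:34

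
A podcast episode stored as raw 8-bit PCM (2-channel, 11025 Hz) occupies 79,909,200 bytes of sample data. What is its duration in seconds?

3,624 seconds

Byte rate = 11,025 × 1 × 2 = 22,050 bytes/s.
Duration = 79,909,200 / 22,050 = 3,624 s.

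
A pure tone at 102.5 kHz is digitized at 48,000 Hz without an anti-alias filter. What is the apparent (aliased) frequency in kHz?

6.5 kHz

Nyquist = 48,000/2 = 24,000 Hz; 102,500 Hz exceeds it.
Alias = |102,500 − 2×48,000| = |102,500 − 96,000| = 6,500 Hz = 6.5 kHz.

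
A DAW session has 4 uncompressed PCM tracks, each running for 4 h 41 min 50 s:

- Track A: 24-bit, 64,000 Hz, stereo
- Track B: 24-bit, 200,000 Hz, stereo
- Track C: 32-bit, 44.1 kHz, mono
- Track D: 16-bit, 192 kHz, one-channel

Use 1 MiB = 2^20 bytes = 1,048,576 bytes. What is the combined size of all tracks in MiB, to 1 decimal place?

4 h 41 min 50 s = 16,910 s.
Track A: 64,000 × 16,910 × 3 × 2 = 6,493,440,000 bytes.
Track B: 200,000 × 16,910 × 3 × 2 = 20,292,000,000 bytes.
Track C: 44,100 × 16,910 × 4 × 1 = 2,982,924,000 bytes.
Track D: 192,000 × 16,910 × 2 × 1 = 6,493,440,000 bytes.
Total = 36,261,804,000 bytes = 34582.0 MiB.

34582.0 MiB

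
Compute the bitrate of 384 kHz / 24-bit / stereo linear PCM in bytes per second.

Bit rate = 384,000 × 24 × 2 = 18,432,000 bits/s.
18,432,000 / 8 = 2,304,000 bytes/s.

2,304,000 bytes/s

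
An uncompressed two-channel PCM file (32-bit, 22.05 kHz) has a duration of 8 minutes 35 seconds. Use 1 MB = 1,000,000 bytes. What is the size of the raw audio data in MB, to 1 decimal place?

Duration = 8 minutes 35 seconds = 515 s.
Bytes = 22,050 samples/s × 515 s × 4 bytes/sample × 2 ch = 90,846,000 bytes.
90,846,000 / 1,000,000 = 90.8 MB.

90.8 MB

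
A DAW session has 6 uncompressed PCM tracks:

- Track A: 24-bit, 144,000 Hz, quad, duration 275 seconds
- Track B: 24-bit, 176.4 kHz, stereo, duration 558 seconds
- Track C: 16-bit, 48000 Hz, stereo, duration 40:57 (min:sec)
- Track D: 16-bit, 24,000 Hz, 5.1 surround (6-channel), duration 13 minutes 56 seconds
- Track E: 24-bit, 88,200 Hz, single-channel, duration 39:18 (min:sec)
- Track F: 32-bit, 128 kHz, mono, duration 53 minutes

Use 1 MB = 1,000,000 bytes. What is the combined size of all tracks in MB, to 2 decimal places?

4030.39 MB

Track A: 144,000 × 275 × 3 × 4 = 475,200,000 bytes.
Track B: 176,400 × 558 × 3 × 2 = 590,587,200 bytes.
Track C: 40:57 (min:sec) = 2,457 s; 48,000 × 2,457 × 2 × 2 = 471,744,000 bytes.
Track D: 13 minutes 56 seconds = 836 s; 24,000 × 836 × 2 × 6 = 240,768,000 bytes.
Track E: 39:18 (min:sec) = 2,358 s; 88,200 × 2,358 × 3 × 1 = 623,926,800 bytes.
Track F: 53 minutes = 3,180 s; 128,000 × 3,180 × 4 × 1 = 1,628,160,000 bytes.
Total = 4,030,386,000 bytes = 4030.39 MB.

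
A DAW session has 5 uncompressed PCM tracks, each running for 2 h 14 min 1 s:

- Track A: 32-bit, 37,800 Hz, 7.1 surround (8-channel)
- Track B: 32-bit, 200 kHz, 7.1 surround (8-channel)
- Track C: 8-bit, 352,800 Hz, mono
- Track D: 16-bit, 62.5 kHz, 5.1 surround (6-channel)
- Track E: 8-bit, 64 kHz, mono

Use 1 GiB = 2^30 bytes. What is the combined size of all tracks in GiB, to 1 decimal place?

65.7 GiB

2 h 14 min 1 s = 8,041 s.
Track A: 37,800 × 8,041 × 4 × 8 = 9,726,393,600 bytes.
Track B: 200,000 × 8,041 × 4 × 8 = 51,462,400,000 bytes.
Track C: 352,800 × 8,041 × 1 × 1 = 2,836,864,800 bytes.
Track D: 62,500 × 8,041 × 2 × 6 = 6,030,750,000 bytes.
Track E: 64,000 × 8,041 × 1 × 1 = 514,624,000 bytes.
Total = 70,571,032,400 bytes = 65.7 GiB.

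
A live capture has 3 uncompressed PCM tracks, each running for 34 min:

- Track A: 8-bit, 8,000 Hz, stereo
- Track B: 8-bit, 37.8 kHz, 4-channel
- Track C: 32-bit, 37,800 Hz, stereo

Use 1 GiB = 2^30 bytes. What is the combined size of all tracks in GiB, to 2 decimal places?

34 min = 2,040 s.
Track A: 8,000 × 2,040 × 1 × 2 = 32,640,000 bytes.
Track B: 37,800 × 2,040 × 1 × 4 = 308,448,000 bytes.
Track C: 37,800 × 2,040 × 4 × 2 = 616,896,000 bytes.
Total = 957,984,000 bytes = 0.89 GiB.

0.89 GiB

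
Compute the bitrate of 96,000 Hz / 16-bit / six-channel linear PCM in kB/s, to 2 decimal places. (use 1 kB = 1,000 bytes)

Bit rate = 96,000 × 16 × 6 = 9,216,000 bits/s.
9,216,000 / 8 = 1,152,000 B/s = 1152.00 kB/s.

1152.00 kB/s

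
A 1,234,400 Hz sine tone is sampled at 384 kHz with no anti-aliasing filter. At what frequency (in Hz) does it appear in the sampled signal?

82,400 Hz

Nyquist = 384,000/2 = 192,000 Hz; 1,234,400 Hz exceeds it.
Alias = |1,234,400 − 3×384,000| = |1,234,400 − 1,152,000| = 82,400 Hz.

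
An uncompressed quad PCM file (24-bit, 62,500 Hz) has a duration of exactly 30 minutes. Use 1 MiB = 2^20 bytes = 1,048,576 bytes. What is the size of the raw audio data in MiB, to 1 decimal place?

Duration = exactly 30 minutes = 1,800 s.
Bytes = 62,500 samples/s × 1,800 s × 3 bytes/sample × 4 ch = 1,350,000,000 bytes.
1,350,000,000 / 1,048,576 = 1287.5 MiB.

1287.5 MiB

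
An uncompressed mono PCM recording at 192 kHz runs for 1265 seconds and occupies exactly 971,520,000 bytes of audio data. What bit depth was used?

32 bits

Bytes per sample = 971,520,000 / (192,000 × 1,265 × 1) = 971,520,000 / 242,880,000 = 4.
Bit depth = 4 × 8 = 32 bits.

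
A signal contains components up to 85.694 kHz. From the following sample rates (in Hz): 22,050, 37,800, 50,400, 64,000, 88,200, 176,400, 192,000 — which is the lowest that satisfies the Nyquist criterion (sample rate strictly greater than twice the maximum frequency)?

Need sample rate > 2 × 85,694 = 171,388 Hz.
Lowest listed rate above 171,388 Hz is 176,400 Hz.

176,400 Hz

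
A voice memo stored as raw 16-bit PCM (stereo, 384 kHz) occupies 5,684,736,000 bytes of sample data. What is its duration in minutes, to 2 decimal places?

61.68 minutes

Byte rate = 384,000 × 2 × 2 = 1,536,000 bytes/s.
Duration = 5,684,736,000 / 1,536,000 = 3,701 s.
3,701 s / 60 = 61.68 minutes.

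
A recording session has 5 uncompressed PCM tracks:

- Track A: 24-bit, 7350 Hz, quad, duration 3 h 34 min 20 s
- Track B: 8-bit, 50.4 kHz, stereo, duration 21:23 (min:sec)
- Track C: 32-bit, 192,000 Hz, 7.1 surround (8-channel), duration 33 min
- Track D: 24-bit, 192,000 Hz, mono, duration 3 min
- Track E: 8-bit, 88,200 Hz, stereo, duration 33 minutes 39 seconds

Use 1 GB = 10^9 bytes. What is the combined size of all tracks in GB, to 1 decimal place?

13.9 GB

Track A: 3 h 34 min 20 s = 12,860 s; 7,350 × 12,860 × 3 × 4 = 1,134,252,000 bytes.
Track B: 21:23 (min:sec) = 1,283 s; 50,400 × 1,283 × 1 × 2 = 129,326,400 bytes.
Track C: 33 min = 1,980 s; 192,000 × 1,980 × 4 × 8 = 12,165,120,000 bytes.
Track D: 3 min = 180 s; 192,000 × 180 × 3 × 1 = 103,680,000 bytes.
Track E: 33 minutes 39 seconds = 2,019 s; 88,200 × 2,019 × 1 × 2 = 356,151,600 bytes.
Total = 13,888,530,000 bytes = 13.9 GB.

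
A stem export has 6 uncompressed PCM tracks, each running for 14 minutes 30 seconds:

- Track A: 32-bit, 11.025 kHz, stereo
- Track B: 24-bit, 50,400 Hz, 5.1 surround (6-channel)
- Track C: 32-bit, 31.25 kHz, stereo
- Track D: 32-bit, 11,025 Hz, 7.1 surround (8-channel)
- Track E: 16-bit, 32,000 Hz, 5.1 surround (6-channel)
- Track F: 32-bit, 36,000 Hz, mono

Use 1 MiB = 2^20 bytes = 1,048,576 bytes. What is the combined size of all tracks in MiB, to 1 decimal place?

1764.1 MiB

14 minutes 30 seconds = 870 s.
Track A: 11,025 × 870 × 4 × 2 = 76,734,000 bytes.
Track B: 50,400 × 870 × 3 × 6 = 789,264,000 bytes.
Track C: 31,250 × 870 × 4 × 2 = 217,500,000 bytes.
Track D: 11,025 × 870 × 4 × 8 = 306,936,000 bytes.
Track E: 32,000 × 870 × 2 × 6 = 334,080,000 bytes.
Track F: 36,000 × 870 × 4 × 1 = 125,280,000 bytes.
Total = 1,849,794,000 bytes = 1764.1 MiB.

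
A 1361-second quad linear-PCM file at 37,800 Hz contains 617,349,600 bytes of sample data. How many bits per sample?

24 bits

Bytes per sample = 617,349,600 / (37,800 × 1,361 × 4) = 617,349,600 / 205,783,200 = 3.
Bit depth = 3 × 8 = 24 bits.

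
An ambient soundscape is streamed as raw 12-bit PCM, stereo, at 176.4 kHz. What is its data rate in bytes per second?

Bit rate = 176,400 × 12 × 2 = 4,233,600 bits/s.
4,233,600 / 8 = 529,200 bytes/s.

529,200 bytes/s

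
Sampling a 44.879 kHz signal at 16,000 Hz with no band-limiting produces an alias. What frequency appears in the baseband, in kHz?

3.121 kHz

Nyquist = 16,000/2 = 8,000 Hz; 44,879 Hz exceeds it.
Alias = |44,879 − 3×16,000| = |44,879 − 48,000| = 3,121 Hz = 3.121 kHz.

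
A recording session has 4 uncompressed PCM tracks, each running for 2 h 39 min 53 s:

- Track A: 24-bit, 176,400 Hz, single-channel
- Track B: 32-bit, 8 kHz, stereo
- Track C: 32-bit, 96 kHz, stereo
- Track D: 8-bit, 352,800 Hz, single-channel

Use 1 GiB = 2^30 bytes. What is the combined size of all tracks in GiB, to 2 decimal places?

15.31 GiB

2 h 39 min 53 s = 9,593 s.
Track A: 176,400 × 9,593 × 3 × 1 = 5,076,615,600 bytes.
Track B: 8,000 × 9,593 × 4 × 2 = 613,952,000 bytes.
Track C: 96,000 × 9,593 × 4 × 2 = 7,367,424,000 bytes.
Track D: 352,800 × 9,593 × 1 × 1 = 3,384,410,400 bytes.
Total = 16,442,402,000 bytes = 15.31 GiB.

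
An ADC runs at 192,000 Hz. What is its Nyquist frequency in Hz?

Nyquist frequency = sample rate / 2 = 192,000 / 2 = 96,000 Hz.

96,000 Hz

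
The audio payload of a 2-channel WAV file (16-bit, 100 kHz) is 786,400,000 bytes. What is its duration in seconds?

Byte rate = 100,000 × 2 × 2 = 400,000 bytes/s.
Duration = 786,400,000 / 400,000 = 1,966 s.

1,966 seconds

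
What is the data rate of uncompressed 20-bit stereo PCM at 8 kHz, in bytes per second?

Bit rate = 8,000 × 20 × 2 = 320,000 bits/s.
320,000 / 8 = 40,000 bytes/s.

40,000 bytes/s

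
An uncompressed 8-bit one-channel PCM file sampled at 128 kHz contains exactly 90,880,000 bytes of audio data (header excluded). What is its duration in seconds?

Byte rate = 128,000 × 1 × 1 = 128,000 bytes/s.
Duration = 90,880,000 / 128,000 = 710 s.

710 seconds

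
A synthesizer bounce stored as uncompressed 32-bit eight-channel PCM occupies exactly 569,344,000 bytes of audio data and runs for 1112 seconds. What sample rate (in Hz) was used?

Bytes = sample_rate × seconds × bytes_per_sample × channels.
sample_rate = 569,344,000 / (1,112 × 4 × 8) = 569,344,000 / 35,584 = 16,000 Hz.

16,000 Hz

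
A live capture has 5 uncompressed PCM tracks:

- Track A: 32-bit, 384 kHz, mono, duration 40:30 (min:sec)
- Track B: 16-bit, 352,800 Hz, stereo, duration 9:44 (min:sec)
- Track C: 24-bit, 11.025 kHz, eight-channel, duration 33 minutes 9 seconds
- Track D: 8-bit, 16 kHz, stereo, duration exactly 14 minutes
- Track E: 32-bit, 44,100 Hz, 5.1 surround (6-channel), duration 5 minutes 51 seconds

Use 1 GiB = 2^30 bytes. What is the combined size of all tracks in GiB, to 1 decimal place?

5.1 GiB

Track A: 40:30 (min:sec) = 2,430 s; 384,000 × 2,430 × 4 × 1 = 3,732,480,000 bytes.
Track B: 9:44 (min:sec) = 584 s; 352,800 × 584 × 2 × 2 = 824,140,800 bytes.
Track C: 33 minutes 9 seconds = 1,989 s; 11,025 × 1,989 × 3 × 8 = 526,289,400 bytes.
Track D: exactly 14 minutes = 840 s; 16,000 × 840 × 1 × 2 = 26,880,000 bytes.
Track E: 5 minutes 51 seconds = 351 s; 44,100 × 351 × 4 × 6 = 371,498,400 bytes.
Total = 5,481,288,600 bytes = 5.1 GiB.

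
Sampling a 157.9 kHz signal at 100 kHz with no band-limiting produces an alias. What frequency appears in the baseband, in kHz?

42.1 kHz

Nyquist = 100,000/2 = 50,000 Hz; 157,900 Hz exceeds it.
Alias = |157,900 − 2×100,000| = |157,900 − 200,000| = 42,100 Hz = 42.1 kHz.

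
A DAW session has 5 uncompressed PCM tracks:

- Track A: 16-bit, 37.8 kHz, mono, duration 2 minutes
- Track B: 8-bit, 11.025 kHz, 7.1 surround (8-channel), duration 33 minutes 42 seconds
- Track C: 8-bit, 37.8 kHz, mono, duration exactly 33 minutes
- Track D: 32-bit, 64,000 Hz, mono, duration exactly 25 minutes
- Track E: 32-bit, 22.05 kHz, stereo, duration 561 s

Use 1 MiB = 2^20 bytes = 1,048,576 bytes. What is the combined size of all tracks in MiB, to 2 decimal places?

Track A: 2 minutes = 120 s; 37,800 × 120 × 2 × 1 = 9,072,000 bytes.
Track B: 33 minutes 42 seconds = 2,022 s; 11,025 × 2,022 × 1 × 8 = 178,340,400 bytes.
Track C: exactly 33 minutes = 1,980 s; 37,800 × 1,980 × 1 × 1 = 74,844,000 bytes.
Track D: exactly 25 minutes = 1,500 s; 64,000 × 1,500 × 4 × 1 = 384,000,000 bytes.
Track E: 22,050 × 561 × 4 × 2 = 98,960,400 bytes.
Total = 745,216,800 bytes = 710.69 MiB.

710.69 MiB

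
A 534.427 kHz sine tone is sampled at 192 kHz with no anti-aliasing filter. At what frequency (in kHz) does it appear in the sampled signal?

Nyquist = 192,000/2 = 96,000 Hz; 534,427 Hz exceeds it.
Alias = |534,427 − 3×192,000| = |534,427 − 576,000| = 41,573 Hz = 41.573 kHz.

41.573 kHz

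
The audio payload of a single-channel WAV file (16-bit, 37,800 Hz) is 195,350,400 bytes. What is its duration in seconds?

2,584 seconds

Byte rate = 37,800 × 2 × 1 = 75,600 bytes/s.
Duration = 195,350,400 / 75,600 = 2,584 s.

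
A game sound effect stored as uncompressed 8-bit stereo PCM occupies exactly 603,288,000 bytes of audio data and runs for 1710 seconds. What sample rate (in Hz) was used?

176,400 Hz

Bytes = sample_rate × seconds × bytes_per_sample × channels.
sample_rate = 603,288,000 / (1,710 × 1 × 2) = 603,288,000 / 3,420 = 176,400 Hz.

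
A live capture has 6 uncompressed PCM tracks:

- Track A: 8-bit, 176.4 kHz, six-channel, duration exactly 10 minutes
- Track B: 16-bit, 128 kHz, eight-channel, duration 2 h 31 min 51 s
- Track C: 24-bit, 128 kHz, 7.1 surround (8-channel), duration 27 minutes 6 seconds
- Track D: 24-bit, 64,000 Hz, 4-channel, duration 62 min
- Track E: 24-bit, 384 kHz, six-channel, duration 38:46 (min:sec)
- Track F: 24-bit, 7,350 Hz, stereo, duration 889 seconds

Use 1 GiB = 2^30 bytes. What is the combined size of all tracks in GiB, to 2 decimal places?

Track A: exactly 10 minutes = 600 s; 176,400 × 600 × 1 × 6 = 635,040,000 bytes.
Track B: 2 h 31 min 51 s = 9,111 s; 128,000 × 9,111 × 2 × 8 = 18,659,328,000 bytes.
Track C: 27 minutes 6 seconds = 1,626 s; 128,000 × 1,626 × 3 × 8 = 4,995,072,000 bytes.
Track D: 62 min = 3,720 s; 64,000 × 3,720 × 3 × 4 = 2,856,960,000 bytes.
Track E: 38:46 (min:sec) = 2,326 s; 384,000 × 2,326 × 3 × 6 = 16,077,312,000 bytes.
Track F: 7,350 × 889 × 3 × 2 = 39,204,900 bytes.
Total = 43,262,916,900 bytes = 40.29 GiB.

40.29 GiB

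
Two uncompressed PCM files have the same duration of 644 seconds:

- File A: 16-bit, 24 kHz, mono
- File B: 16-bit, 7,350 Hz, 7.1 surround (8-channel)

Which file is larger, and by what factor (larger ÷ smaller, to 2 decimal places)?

File B, by a factor of 2.45

File A: 24,000 × 2 × 1 = 48,000 bytes/s.
File B: 7,350 × 2 × 8 = 117,600 bytes/s.
File B is larger; ratio = 75,734,400 / 30,912,000 = 2.45.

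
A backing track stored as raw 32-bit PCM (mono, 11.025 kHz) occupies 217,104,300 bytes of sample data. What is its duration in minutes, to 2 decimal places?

82.05 minutes

Byte rate = 11,025 × 4 × 1 = 44,100 bytes/s.
Duration = 217,104,300 / 44,100 = 4,923 s.
4,923 s / 60 = 82.05 minutes.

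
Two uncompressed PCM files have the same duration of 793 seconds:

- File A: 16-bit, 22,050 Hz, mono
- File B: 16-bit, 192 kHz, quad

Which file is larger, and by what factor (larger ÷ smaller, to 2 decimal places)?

File A: 22,050 × 2 × 1 = 44,100 bytes/s.
File B: 192,000 × 2 × 4 = 1,536,000 bytes/s.
File B is larger; ratio = 1,218,048,000 / 34,971,300 = 34.83.

File B, by a factor of 34.83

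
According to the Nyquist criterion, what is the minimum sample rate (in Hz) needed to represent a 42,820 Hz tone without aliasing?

85,640 Hz

Minimum sample rate = 2 × 42,820 Hz = 85,640 Hz.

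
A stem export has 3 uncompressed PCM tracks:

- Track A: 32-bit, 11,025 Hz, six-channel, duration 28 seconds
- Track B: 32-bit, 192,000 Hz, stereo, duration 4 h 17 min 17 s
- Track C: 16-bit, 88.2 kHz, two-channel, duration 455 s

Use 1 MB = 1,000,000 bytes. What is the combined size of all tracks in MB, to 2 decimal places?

23879.16 MB

Track A: 11,025 × 28 × 4 × 6 = 7,408,800 bytes.
Track B: 4 h 17 min 17 s = 15,437 s; 192,000 × 15,437 × 4 × 2 = 23,711,232,000 bytes.
Track C: 88,200 × 455 × 2 × 2 = 160,524,000 bytes.
Total = 23,879,164,800 bytes = 23879.16 MB.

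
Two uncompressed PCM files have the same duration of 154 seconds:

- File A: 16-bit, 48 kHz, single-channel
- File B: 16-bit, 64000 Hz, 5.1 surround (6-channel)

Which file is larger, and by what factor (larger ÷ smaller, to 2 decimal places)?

File B, by a factor of 8.00

File A: 48,000 × 2 × 1 = 96,000 bytes/s.
File B: 64,000 × 2 × 6 = 768,000 bytes/s.
File B is larger; ratio = 118,272,000 / 14,784,000 = 8.00.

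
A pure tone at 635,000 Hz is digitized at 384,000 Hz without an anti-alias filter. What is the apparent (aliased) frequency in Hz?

133,000 Hz

Nyquist = 384,000/2 = 192,000 Hz; 635,000 Hz exceeds it.
Alias = |635,000 − 2×384,000| = |635,000 − 768,000| = 133,000 Hz.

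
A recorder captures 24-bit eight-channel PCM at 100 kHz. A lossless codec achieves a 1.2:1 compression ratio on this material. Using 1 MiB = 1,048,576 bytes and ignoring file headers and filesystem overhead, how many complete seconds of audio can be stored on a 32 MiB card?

Uncompressed byte rate = 100,000 × 3 × 8 = 2,400,000 bytes/s.
After 1.2:1 compression, effective rate ≈ 2000000 bytes/s.
Capacity = 32 × 1,048,576 = 33,554,432 bytes.
33,554,432 / effective rate ≈ 16.78 s → 16 seconds.

16 seconds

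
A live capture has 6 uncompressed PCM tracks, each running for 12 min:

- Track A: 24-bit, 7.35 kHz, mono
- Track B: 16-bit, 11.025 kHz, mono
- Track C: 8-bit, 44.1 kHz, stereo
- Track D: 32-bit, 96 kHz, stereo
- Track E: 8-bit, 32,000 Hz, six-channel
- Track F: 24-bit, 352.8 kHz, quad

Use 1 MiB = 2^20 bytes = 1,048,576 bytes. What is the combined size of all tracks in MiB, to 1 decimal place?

3657.0 MiB

12 min = 720 s.
Track A: 7,350 × 720 × 3 × 1 = 15,876,000 bytes.
Track B: 11,025 × 720 × 2 × 1 = 15,876,000 bytes.
Track C: 44,100 × 720 × 1 × 2 = 63,504,000 bytes.
Track D: 96,000 × 720 × 4 × 2 = 552,960,000 bytes.
Track E: 32,000 × 720 × 1 × 6 = 138,240,000 bytes.
Track F: 352,800 × 720 × 3 × 4 = 3,048,192,000 bytes.
Total = 3,834,648,000 bytes = 3657.0 MiB.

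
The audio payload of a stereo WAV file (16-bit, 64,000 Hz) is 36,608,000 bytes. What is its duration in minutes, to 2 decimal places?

Byte rate = 64,000 × 2 × 2 = 256,000 bytes/s.
Duration = 36,608,000 / 256,000 = 143 s.
143 s / 60 = 2.38 minutes.

2.38 minutes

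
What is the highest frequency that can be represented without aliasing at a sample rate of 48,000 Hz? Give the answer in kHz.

24 kHz

Nyquist frequency = sample rate / 2 = 48,000 / 2 = 24 kHz.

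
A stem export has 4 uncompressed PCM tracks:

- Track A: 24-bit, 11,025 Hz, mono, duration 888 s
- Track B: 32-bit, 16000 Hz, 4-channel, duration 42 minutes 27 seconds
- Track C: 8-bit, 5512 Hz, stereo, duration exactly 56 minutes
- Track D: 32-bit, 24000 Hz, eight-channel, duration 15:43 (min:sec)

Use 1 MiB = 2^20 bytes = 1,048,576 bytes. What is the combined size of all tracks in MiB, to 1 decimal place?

1375.8 MiB

Track A: 11,025 × 888 × 3 × 1 = 29,370,600 bytes.
Track B: 42 minutes 27 seconds = 2,547 s; 16,000 × 2,547 × 4 × 4 = 652,032,000 bytes.
Track C: exactly 56 minutes = 3,360 s; 5,512 × 3,360 × 1 × 2 = 37,040,640 bytes.
Track D: 15:43 (min:sec) = 943 s; 24,000 × 943 × 4 × 8 = 724,224,000 bytes.
Total = 1,442,667,240 bytes = 1375.8 MiB.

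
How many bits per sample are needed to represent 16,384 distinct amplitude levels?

14 bits

log2(16,384) = 14.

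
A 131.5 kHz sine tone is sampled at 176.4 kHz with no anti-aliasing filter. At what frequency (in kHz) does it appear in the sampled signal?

44.9 kHz

Nyquist = 176,400/2 = 88,200 Hz; 131,500 Hz exceeds it.
Alias = |131,500 − 1×176,400| = |131,500 − 176,400| = 44,900 Hz = 44.9 kHz.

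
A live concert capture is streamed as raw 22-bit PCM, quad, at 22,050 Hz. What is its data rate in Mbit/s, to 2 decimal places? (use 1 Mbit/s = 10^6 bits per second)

1.94 Mbit/s

Bit rate = 22,050 × 22 × 4 = 1,940,400 bits/s.
= 1.94 Mbit/s.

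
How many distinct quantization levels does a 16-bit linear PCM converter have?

2^16 = 65,536.

65,536 levels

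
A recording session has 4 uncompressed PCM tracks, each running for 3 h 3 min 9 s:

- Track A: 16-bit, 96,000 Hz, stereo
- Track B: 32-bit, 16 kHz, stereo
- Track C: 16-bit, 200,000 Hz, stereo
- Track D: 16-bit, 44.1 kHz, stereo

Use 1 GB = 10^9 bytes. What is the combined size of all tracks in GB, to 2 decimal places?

3 h 3 min 9 s = 10,989 s.
Track A: 96,000 × 10,989 × 2 × 2 = 4,219,776,000 bytes.
Track B: 16,000 × 10,989 × 4 × 2 = 1,406,592,000 bytes.
Track C: 200,000 × 10,989 × 2 × 2 = 8,791,200,000 bytes.
Track D: 44,100 × 10,989 × 2 × 2 = 1,938,459,600 bytes.
Total = 16,356,027,600 bytes = 16.36 GB.

16.36 GB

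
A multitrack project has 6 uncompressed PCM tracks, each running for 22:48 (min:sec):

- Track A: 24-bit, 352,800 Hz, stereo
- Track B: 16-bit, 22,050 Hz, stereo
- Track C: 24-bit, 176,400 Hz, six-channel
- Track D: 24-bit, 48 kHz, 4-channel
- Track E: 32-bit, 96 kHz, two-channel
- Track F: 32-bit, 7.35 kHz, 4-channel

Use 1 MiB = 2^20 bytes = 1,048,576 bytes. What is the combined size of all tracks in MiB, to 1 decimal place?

8926.0 MiB

22:48 (min:sec) = 1,368 s.
Track A: 352,800 × 1,368 × 3 × 2 = 2,895,782,400 bytes.
Track B: 22,050 × 1,368 × 2 × 2 = 120,657,600 bytes.
Track C: 176,400 × 1,368 × 3 × 6 = 4,343,673,600 bytes.
Track D: 48,000 × 1,368 × 3 × 4 = 787,968,000 bytes.
Track E: 96,000 × 1,368 × 4 × 2 = 1,050,624,000 bytes.
Track F: 7,350 × 1,368 × 4 × 4 = 160,876,800 bytes.
Total = 9,359,582,400 bytes = 8926.0 MiB.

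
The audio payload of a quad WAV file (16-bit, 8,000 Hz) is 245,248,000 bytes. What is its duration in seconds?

3,832 seconds

Byte rate = 8,000 × 2 × 4 = 64,000 bytes/s.
Duration = 245,248,000 / 64,000 = 3,832 s.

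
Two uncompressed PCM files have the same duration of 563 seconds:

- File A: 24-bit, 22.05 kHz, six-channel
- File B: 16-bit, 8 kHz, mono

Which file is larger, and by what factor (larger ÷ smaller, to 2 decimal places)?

File A: 22,050 × 3 × 6 = 396,900 bytes/s.
File B: 8,000 × 2 × 1 = 16,000 bytes/s.
File A is larger; ratio = 223,454,700 / 9,008,000 = 24.81.

File A, by a factor of 24.81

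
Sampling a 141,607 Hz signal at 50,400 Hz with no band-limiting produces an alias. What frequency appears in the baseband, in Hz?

9,593 Hz

Nyquist = 50,400/2 = 25,200 Hz; 141,607 Hz exceeds it.
Alias = |141,607 − 3×50,400| = |141,607 − 151,200| = 9,593 Hz.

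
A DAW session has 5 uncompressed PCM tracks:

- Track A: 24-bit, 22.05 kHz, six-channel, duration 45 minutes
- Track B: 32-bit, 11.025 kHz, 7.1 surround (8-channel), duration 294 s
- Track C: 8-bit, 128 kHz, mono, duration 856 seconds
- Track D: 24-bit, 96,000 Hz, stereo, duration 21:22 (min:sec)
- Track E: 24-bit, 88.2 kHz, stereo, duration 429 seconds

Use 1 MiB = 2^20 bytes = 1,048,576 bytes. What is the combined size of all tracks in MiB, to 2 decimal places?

Track A: 45 minutes = 2,700 s; 22,050 × 2,700 × 3 × 6 = 1,071,630,000 bytes.
Track B: 11,025 × 294 × 4 × 8 = 103,723,200 bytes.
Track C: 128,000 × 856 × 1 × 1 = 109,568,000 bytes.
Track D: 21:22 (min:sec) = 1,282 s; 96,000 × 1,282 × 3 × 2 = 738,432,000 bytes.
Track E: 88,200 × 429 × 3 × 2 = 227,026,800 bytes.
Total = 2,250,380,000 bytes = 2146.13 MiB.

2146.13 MiB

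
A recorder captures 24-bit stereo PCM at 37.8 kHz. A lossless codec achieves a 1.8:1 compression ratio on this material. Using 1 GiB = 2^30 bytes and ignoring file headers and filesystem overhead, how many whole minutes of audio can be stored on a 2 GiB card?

Uncompressed byte rate = 37,800 × 3 × 2 = 226,800 bytes/s.
After 1.8:1 compression, effective rate ≈ 126000 bytes/s.
Capacity = 2 × 1,073,741,824 = 2,147,483,648 bytes.
2,147,483,648 / effective rate ≈ 17043.52 s → 284 minutes.

284 minutes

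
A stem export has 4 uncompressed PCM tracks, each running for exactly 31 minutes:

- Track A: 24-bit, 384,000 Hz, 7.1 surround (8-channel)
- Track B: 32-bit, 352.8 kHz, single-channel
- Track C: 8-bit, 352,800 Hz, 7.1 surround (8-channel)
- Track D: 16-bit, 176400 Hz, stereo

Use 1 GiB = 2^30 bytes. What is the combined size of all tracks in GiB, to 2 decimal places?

exactly 31 minutes = 1,860 s.
Track A: 384,000 × 1,860 × 3 × 8 = 17,141,760,000 bytes.
Track B: 352,800 × 1,860 × 4 × 1 = 2,624,832,000 bytes.
Track C: 352,800 × 1,860 × 1 × 8 = 5,249,664,000 bytes.
Track D: 176,400 × 1,860 × 2 × 2 = 1,312,416,000 bytes.
Total = 26,328,672,000 bytes = 24.52 GiB.

24.52 GiB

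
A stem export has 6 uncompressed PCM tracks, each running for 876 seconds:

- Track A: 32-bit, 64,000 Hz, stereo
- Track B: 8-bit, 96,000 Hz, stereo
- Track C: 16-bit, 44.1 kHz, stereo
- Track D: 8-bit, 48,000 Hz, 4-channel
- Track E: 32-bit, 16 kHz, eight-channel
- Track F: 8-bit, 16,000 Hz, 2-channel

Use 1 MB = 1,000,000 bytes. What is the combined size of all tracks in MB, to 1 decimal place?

1416.0 MB

Track A: 64,000 × 876 × 4 × 2 = 448,512,000 bytes.
Track B: 96,000 × 876 × 1 × 2 = 168,192,000 bytes.
Track C: 44,100 × 876 × 2 × 2 = 154,526,400 bytes.
Track D: 48,000 × 876 × 1 × 4 = 168,192,000 bytes.
Track E: 16,000 × 876 × 4 × 8 = 448,512,000 bytes.
Track F: 16,000 × 876 × 1 × 2 = 28,032,000 bytes.
Total = 1,415,966,400 bytes = 1416.0 MB.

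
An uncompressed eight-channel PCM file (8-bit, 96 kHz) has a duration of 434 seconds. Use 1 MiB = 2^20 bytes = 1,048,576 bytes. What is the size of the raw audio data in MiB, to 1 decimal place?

Bytes = 96,000 samples/s × 434 s × 1 bytes/sample × 8 ch = 333,312,000 bytes.
333,312,000 / 1,048,576 = 317.9 MiB.

317.9 MiB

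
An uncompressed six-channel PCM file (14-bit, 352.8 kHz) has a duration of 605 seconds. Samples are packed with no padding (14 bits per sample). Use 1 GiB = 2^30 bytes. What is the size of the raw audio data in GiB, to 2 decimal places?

Bits = 352,800 × 605 × 14 × 6 = 17,929,296,000 bits = 2,241,162,000 bytes.
2,241,162,000 / 1,073,741,824 = 2.09 GiB.

2.09 GiB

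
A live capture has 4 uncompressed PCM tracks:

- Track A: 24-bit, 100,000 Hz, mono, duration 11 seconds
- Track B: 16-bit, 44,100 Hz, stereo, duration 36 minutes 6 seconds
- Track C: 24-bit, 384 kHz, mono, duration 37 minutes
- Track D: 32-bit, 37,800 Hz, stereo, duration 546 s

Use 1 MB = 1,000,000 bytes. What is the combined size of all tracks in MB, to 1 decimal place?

3107.9 MB

Track A: 100,000 × 11 × 3 × 1 = 3,300,000 bytes.
Track B: 36 minutes 6 seconds = 2,166 s; 44,100 × 2,166 × 2 × 2 = 382,082,400 bytes.
Track C: 37 minutes = 2,220 s; 384,000 × 2,220 × 3 × 1 = 2,557,440,000 bytes.
Track D: 37,800 × 546 × 4 × 2 = 165,110,400 bytes.
Total = 3,107,932,800 bytes = 3107.9 MB.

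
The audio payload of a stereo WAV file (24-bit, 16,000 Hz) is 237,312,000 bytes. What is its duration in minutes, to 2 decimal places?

41.20 minutes

Byte rate = 16,000 × 3 × 2 = 96,000 bytes/s.
Duration = 237,312,000 / 96,000 = 2,472 s.
2,472 s / 60 = 41.20 minutes.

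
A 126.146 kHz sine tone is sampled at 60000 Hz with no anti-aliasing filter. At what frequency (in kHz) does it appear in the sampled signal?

6.146 kHz

Nyquist = 60,000/2 = 30,000 Hz; 126,146 Hz exceeds it.
Alias = |126,146 − 2×60,000| = |126,146 − 120,000| = 6,146 Hz = 6.146 kHz.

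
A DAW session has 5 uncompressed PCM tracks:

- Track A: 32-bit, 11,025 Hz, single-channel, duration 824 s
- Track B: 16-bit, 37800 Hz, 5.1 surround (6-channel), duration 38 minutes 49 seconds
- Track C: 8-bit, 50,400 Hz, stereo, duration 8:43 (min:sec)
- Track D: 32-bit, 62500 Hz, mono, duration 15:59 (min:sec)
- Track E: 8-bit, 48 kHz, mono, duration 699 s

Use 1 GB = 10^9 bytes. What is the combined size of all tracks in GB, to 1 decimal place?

Track A: 11,025 × 824 × 4 × 1 = 36,338,400 bytes.
Track B: 38 minutes 49 seconds = 2,329 s; 37,800 × 2,329 × 2 × 6 = 1,056,434,400 bytes.
Track C: 8:43 (min:sec) = 523 s; 50,400 × 523 × 1 × 2 = 52,718,400 bytes.
Track D: 15:59 (min:sec) = 959 s; 62,500 × 959 × 4 × 1 = 239,750,000 bytes.
Track E: 48,000 × 699 × 1 × 1 = 33,552,000 bytes.
Total = 1,418,793,200 bytes = 1.4 GB.

1.4 GB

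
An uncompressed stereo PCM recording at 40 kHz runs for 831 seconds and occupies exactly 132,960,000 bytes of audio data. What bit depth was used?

16 bits

Bytes per sample = 132,960,000 / (40,000 × 831 × 2) = 132,960,000 / 66,480,000 = 2.
Bit depth = 2 × 8 = 16 bits.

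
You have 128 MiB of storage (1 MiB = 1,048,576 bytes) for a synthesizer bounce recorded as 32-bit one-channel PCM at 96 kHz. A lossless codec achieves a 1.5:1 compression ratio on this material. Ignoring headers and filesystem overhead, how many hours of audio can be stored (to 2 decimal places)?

0.15 hours

Uncompressed byte rate = 96,000 × 4 × 1 = 384,000 bytes/s.
After 1.5:1 compression, effective rate ≈ 256000 bytes/s.
Capacity = 128 × 1,048,576 = 134,217,728 bytes.
134,217,728 / effective rate ≈ 524.29 s → 0.15 hours.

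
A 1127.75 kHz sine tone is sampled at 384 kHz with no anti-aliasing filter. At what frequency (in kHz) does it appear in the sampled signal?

Nyquist = 384,000/2 = 192,000 Hz; 1,127,750 Hz exceeds it.
Alias = |1,127,750 − 3×384,000| = |1,127,750 − 1,152,000| = 24,250 Hz = 24.25 kHz.

24.25 kHz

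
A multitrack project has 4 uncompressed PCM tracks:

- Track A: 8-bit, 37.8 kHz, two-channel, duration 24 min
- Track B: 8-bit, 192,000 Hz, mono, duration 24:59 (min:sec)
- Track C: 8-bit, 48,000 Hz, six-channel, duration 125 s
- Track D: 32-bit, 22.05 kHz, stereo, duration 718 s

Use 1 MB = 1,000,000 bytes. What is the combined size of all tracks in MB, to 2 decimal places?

559.33 MB

Track A: 24 min = 1,440 s; 37,800 × 1,440 × 1 × 2 = 108,864,000 bytes.
Track B: 24:59 (min:sec) = 1,499 s; 192,000 × 1,499 × 1 × 1 = 287,808,000 bytes.
Track C: 48,000 × 125 × 1 × 6 = 36,000,000 bytes.
Track D: 22,050 × 718 × 4 × 2 = 126,655,200 bytes.
Total = 559,327,200 bytes = 559.33 MB.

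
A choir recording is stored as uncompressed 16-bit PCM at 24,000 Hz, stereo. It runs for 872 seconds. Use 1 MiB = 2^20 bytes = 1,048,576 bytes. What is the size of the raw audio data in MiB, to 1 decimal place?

Bytes = 24,000 samples/s × 872 s × 2 bytes/sample × 2 ch = 83,712,000 bytes.
83,712,000 / 1,048,576 = 79.8 MiB.

79.8 MiB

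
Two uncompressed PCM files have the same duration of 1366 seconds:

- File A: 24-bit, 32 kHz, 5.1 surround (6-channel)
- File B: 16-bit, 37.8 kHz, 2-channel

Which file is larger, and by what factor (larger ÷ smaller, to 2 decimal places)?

File A, by a factor of 3.81

File A: 32,000 × 3 × 6 = 576,000 bytes/s.
File B: 37,800 × 2 × 2 = 151,200 bytes/s.
File A is larger; ratio = 786,816,000 / 206,539,200 = 3.81.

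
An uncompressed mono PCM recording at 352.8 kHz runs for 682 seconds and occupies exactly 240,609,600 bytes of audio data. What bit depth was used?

8 bits

Bytes per sample = 240,609,600 / (352,800 × 682 × 1) = 240,609,600 / 240,609,600 = 1.
Bit depth = 1 × 8 = 8 bits.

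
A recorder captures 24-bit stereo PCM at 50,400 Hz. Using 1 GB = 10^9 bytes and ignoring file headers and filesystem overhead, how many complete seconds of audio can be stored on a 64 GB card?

211,640 seconds

Uncompressed byte rate = 50,400 × 3 × 2 = 302,400 bytes/s.
Capacity = 64 × 1,000,000,000 = 64,000,000,000 bytes.
64,000,000,000 / 302,400 ≈ 211640.21 s → 211,640 seconds.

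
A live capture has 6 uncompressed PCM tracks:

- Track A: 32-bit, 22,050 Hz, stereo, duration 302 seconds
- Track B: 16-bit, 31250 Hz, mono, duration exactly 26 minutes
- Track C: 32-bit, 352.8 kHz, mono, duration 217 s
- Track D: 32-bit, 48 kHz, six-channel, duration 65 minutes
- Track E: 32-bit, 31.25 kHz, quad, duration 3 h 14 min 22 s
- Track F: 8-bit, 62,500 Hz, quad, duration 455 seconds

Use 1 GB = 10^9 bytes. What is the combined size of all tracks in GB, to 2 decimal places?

Track A: 22,050 × 302 × 4 × 2 = 53,272,800 bytes.
Track B: exactly 26 minutes = 1,560 s; 31,250 × 1,560 × 2 × 1 = 97,500,000 bytes.
Track C: 352,800 × 217 × 4 × 1 = 306,230,400 bytes.
Track D: 65 minutes = 3,900 s; 48,000 × 3,900 × 4 × 6 = 4,492,800,000 bytes.
Track E: 3 h 14 min 22 s = 11,662 s; 31,250 × 11,662 × 4 × 4 = 5,831,000,000 bytes.
Track F: 62,500 × 455 × 1 × 4 = 113,750,000 bytes.
Total = 10,894,553,200 bytes = 10.89 GB.

10.89 GB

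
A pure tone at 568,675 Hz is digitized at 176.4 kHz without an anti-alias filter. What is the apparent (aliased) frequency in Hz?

39,475 Hz

Nyquist = 176,400/2 = 88,200 Hz; 568,675 Hz exceeds it.
Alias = |568,675 − 3×176,400| = |568,675 − 529,200| = 39,475 Hz.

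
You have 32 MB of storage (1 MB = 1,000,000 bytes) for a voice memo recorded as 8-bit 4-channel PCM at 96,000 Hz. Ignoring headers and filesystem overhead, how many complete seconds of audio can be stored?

83 seconds

Uncompressed byte rate = 96,000 × 1 × 4 = 384,000 bytes/s.
Capacity = 32 × 1,000,000 = 32,000,000 bytes.
32,000,000 / 384,000 ≈ 83.33 s → 83 seconds.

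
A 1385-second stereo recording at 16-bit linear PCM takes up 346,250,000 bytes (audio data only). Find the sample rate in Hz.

Bytes = sample_rate × seconds × bytes_per_sample × channels.
sample_rate = 346,250,000 / (1,385 × 2 × 2) = 346,250,000 / 5,540 = 62,500 Hz.

62,500 Hz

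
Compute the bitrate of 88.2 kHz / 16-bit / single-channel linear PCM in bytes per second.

176,400 bytes/s

Bit rate = 88,200 × 16 × 1 = 1,411,200 bits/s.
1,411,200 / 8 = 176,400 bytes/s.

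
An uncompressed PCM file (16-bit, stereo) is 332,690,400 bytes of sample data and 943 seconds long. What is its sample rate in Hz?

88,200 Hz

Bytes = sample_rate × seconds × bytes_per_sample × channels.
sample_rate = 332,690,400 / (943 × 2 × 2) = 332,690,400 / 3,772 = 88,200 Hz.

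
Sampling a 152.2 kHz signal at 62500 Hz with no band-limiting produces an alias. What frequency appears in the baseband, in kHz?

27.2 kHz

Nyquist = 62,500/2 = 31,250 Hz; 152,200 Hz exceeds it.
Alias = |152,200 − 2×62,500| = |152,200 − 125,000| = 27,200 Hz = 27.2 kHz.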